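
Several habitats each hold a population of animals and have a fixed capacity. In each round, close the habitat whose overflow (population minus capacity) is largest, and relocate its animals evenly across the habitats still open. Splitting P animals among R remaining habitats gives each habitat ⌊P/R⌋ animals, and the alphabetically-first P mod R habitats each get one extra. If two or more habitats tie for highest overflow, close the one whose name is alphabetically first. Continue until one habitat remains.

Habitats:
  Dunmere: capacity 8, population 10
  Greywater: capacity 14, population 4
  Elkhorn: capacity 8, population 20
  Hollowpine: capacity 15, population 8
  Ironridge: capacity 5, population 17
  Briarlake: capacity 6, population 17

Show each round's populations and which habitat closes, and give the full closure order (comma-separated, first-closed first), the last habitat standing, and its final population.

Round 1: Briarlake=17 Dunmere=10 Elkhorn=20 Greywater=4 Hollowpine=8 Ironridge=17 → close Elkhorn (overflow 12)
  20÷5 = 4 each, +1 to first 0
Round 2: Briarlake=21 Dunmere=14 Greywater=8 Hollowpine=12 Ironridge=21 → close Ironridge (overflow 16)
  21÷4 = 5 each, +1 to first 1
Round 3: Briarlake=27 Dunmere=19 Greywater=13 Hollowpine=17 → close Briarlake (overflow 21)
  27÷3 = 9 each, +1 to first 0
Round 4: Dunmere=28 Greywater=22 Hollowpine=26 → close Dunmere (overflow 20)
  28÷2 = 14 each, +1 to first 0
Round 5: Greywater=36 Hollowpine=40 → close Hollowpine (overflow 25)
  40÷1 = 40 each, +1 to first 0

Closure order: Elkhorn, Ironridge, Briarlake, Dunmere, Hollowpine
Last habitat: Greywater with 76 animals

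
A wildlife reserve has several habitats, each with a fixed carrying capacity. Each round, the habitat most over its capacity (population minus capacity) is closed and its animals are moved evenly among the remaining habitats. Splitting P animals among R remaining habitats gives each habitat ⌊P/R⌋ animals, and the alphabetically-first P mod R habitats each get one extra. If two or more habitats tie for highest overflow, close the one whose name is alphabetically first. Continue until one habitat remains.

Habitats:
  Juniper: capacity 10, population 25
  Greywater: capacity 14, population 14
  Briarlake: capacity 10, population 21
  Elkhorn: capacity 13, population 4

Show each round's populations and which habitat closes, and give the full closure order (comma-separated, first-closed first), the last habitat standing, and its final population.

Round 1: Briarlake=21 Elkhorn=4 Greywater=14 Juniper=25 → close Juniper (overflow 15)
  25÷3 = 8 each, +1 to first 1
Round 2: Briarlake=30 Elkhorn=12 Greywater=22 → close Briarlake (overflow 20)
  30÷2 = 15 each, +1 to first 0
Round 3: Elkhorn=27 Greywater=37 → close Greywater (overflow 23)
  37÷1 = 37 each, +1 to first 0

Closure order: Juniper, Briarlake, Greywater
Last habitat: Elkhorn with 64 animals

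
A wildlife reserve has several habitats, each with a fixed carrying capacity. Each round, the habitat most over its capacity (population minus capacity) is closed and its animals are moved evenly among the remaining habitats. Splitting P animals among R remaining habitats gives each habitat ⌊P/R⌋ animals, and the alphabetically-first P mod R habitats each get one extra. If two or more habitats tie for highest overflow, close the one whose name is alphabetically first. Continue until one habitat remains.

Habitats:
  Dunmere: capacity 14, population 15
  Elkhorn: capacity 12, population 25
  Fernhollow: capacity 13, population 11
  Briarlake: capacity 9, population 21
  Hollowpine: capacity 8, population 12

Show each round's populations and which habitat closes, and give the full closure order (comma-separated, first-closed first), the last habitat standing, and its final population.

Round 1: Briarlake=21 Dunmere=15 Elkhorn=25 Fernhollow=11 Hollowpine=12 → close Elkhorn (overflow 13)
  25÷4 = 6 each, +1 to first 1
Round 2: Briarlake=28 Dunmere=21 Fernhollow=17 Hollowpine=18 → close Briarlake (overflow 19)
  28÷3 = 9 each, +1 to first 1
Round 3: Dunmere=31 Fernhollow=26 Hollowpine=27 → close Hollowpine (overflow 19)
  27÷2 = 13 each, +1 to first 1
Round 4: Dunmere=45 Fernhollow=39 → close Dunmere (overflow 31)
  45÷1 = 45 each, +1 to first 0

Closure order: Elkhorn, Briarlake, Hollowpine, Dunmere
Last habitat: Fernhollow with 84 animals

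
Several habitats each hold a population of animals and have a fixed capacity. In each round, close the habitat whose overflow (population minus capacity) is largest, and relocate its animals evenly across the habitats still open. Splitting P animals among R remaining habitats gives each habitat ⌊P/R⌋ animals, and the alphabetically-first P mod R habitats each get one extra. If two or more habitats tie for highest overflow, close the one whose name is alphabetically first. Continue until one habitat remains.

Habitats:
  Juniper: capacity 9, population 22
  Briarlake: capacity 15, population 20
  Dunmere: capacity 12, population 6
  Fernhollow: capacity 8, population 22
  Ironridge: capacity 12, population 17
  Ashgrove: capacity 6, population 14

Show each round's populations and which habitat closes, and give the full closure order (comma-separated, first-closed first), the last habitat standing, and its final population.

Closure order: Fernhollow, Juniper, Ashgrove, Briarlake, Ironridge
Last habitat: Dunmere with 101 animals

Round 1: Ashgrove=14 Briarlake=20 Dunmere=6 Fernhollow=22 Ironridge=17 Juniper=22 → close Fernhollow (overflow 14)
  22÷5 = 4 each, +1 to first 2
Round 2: Ashgrove=19 Briarlake=25 Dunmere=10 Ironridge=21 Juniper=26 → close Juniper (overflow 17)
  26÷4 = 6 each, +1 to first 2
Round 3: Ashgrove=26 Briarlake=32 Dunmere=16 Ironridge=27 → close Ashgrove (overflow 20)
  26÷3 = 8 each, +1 to first 2
Round 4: Briarlake=41 Dunmere=25 Ironridge=35 → close Briarlake (overflow 26)
  41÷2 = 20 each, +1 to first 1
Round 5: Dunmere=46 Ironridge=55 → close Ironridge (overflow 43)
  55÷1 = 55 each, +1 to first 0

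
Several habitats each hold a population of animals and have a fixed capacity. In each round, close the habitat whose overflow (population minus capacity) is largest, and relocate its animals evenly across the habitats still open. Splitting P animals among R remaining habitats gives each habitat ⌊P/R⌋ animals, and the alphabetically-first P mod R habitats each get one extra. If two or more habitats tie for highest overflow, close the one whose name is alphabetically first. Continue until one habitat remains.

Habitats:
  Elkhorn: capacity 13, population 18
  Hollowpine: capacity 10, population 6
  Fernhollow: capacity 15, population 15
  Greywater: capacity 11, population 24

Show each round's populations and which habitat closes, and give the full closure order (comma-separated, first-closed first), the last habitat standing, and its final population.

Closure order: Greywater, Elkhorn, Fernhollow
Last habitat: Hollowpine with 63 animals

Round 1: Elkhorn=18 Fernhollow=15 Greywater=24 Hollowpine=6 → close Greywater (overflow 13)
  24÷3 = 8 each, +1 to first 0
Round 2: Elkhorn=26 Fernhollow=23 Hollowpine=14 → close Elkhorn (overflow 13)
  26÷2 = 13 each, +1 to first 0
Round 3: Fernhollow=36 Hollowpine=27 → close Fernhollow (overflow 21)
  36÷1 = 36 each, +1 to first 0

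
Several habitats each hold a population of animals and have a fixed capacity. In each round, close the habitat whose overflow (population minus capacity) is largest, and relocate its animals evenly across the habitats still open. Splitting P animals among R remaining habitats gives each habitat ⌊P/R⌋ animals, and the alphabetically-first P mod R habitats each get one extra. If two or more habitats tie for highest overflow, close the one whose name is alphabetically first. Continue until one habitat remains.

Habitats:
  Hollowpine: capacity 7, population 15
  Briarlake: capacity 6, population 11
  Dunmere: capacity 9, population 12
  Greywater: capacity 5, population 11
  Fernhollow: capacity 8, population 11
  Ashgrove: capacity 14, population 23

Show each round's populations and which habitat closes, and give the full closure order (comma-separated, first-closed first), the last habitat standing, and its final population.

Round 1: Ashgrove=23 Briarlake=11 Dunmere=12 Fernhollow=11 Greywater=11 Hollowpine=15 → close Ashgrove (overflow 9)
  23÷5 = 4 each, +1 to first 3
Round 2: Briarlake=16 Dunmere=17 Fernhollow=16 Greywater=15 Hollowpine=19 → close Hollowpine (overflow 12)
  19÷4 = 4 each, +1 to first 3
Round 3: Briarlake=21 Dunmere=22 Fernhollow=21 Greywater=19 → close Briarlake (overflow 15)
  21÷3 = 7 each, +1 to first 0
Round 4: Dunmere=29 Fernhollow=28 Greywater=26 → close Greywater (overflow 21)
  26÷2 = 13 each, +1 to first 0
Round 5: Dunmere=42 Fernhollow=41 → close Dunmere (overflow 33)
  42÷1 = 42 each, +1 to first 0

Closure order: Ashgrove, Hollowpine, Briarlake, Greywater, Dunmere
Last habitat: Fernhollow with 83 animals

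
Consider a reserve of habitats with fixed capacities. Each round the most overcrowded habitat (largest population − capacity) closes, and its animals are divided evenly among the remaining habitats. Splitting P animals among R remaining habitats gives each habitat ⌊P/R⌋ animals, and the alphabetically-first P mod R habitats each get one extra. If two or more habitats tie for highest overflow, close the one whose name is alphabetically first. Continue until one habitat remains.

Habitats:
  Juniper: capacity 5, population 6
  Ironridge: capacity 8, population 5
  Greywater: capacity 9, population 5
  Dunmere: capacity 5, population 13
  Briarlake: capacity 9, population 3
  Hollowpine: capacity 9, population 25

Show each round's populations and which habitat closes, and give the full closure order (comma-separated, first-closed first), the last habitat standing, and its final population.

Round 1: Briarlake=3 Dunmere=13 Greywater=5 Hollowpine=25 Ironridge=5 Juniper=6 → close Hollowpine (overflow 16)
  25÷5 = 5 each, +1 to first 0
Round 2: Briarlake=8 Dunmere=18 Greywater=10 Ironridge=10 Juniper=11 → close Dunmere (overflow 13)
  18÷4 = 4 each, +1 to first 2
Round 3: Briarlake=13 Greywater=15 Ironridge=14 Juniper=15 → close Juniper (overflow 10)
  15÷3 = 5 each, +1 to first 0
Round 4: Briarlake=18 Greywater=20 Ironridge=19 → close Greywater (overflow 11)
  20÷2 = 10 each, +1 to first 0
Round 5: Briarlake=28 Ironridge=29 → close Ironridge (overflow 21)
  29÷1 = 29 each, +1 to first 0

Closure order: Hollowpine, Dunmere, Juniper, Greywater, Ironridge
Last habitat: Briarlake with 57 animals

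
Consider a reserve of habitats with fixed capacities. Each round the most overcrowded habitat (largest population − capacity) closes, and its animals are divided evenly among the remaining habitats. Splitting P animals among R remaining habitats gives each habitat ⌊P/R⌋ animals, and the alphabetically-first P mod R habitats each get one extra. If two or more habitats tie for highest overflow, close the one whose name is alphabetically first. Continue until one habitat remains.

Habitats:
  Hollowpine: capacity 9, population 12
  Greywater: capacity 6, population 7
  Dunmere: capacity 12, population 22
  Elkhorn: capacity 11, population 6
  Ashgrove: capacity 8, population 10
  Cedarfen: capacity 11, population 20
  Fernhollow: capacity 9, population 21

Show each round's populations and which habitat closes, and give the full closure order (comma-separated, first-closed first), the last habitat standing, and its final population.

Round 1: Ashgrove=10 Cedarfen=20 Dunmere=22 Elkhorn=6 Fernhollow=21 Greywater=7 Hollowpine=12 → close Fernhollow (overflow 12)
  21÷6 = 3 each, +1 to first 3
Round 2: Ashgrove=14 Cedarfen=24 Dunmere=26 Elkhorn=9 Greywater=10 Hollowpine=15 → close Dunmere (overflow 14)
  26÷5 = 5 each, +1 to first 1
Round 3: Ashgrove=20 Cedarfen=29 Elkhorn=14 Greywater=15 Hollowpine=20 → close Cedarfen (overflow 18)
  29÷4 = 7 each, +1 to first 1
Round 4: Ashgrove=28 Elkhorn=21 Greywater=22 Hollowpine=27 → close Ashgrove (overflow 20)
  28÷3 = 9 each, +1 to first 1
Round 5: Elkhorn=31 Greywater=31 Hollowpine=36 → close Hollowpine (overflow 27)
  36÷2 = 18 each, +1 to first 0
Round 6: Elkhorn=49 Greywater=49 → close Greywater (overflow 43)
  49÷1 = 49 each, +1 to first 0

Closure order: Fernhollow, Dunmere, Cedarfen, Ashgrove, Hollowpine, Greywater
Last habitat: Elkhorn with 98 animals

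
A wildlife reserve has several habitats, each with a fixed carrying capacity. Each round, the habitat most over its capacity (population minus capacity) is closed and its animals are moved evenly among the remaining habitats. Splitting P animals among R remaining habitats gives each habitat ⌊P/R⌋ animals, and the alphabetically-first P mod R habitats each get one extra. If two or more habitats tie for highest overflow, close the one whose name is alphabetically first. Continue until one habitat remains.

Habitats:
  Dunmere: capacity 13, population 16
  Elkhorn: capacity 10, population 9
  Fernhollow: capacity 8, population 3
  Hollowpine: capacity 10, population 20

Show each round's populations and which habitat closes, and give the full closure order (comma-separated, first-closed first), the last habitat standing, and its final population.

Closure order: Hollowpine, Dunmere, Elkhorn
Last habitat: Fernhollow with 48 animals

Round 1: Dunmere=16 Elkhorn=9 Fernhollow=3 Hollowpine=20 → close Hollowpine (overflow 10)
  20÷3 = 6 each, +1 to first 2
Round 2: Dunmere=23 Elkhorn=16 Fernhollow=9 → close Dunmere (overflow 10)
  23÷2 = 11 each, +1 to first 1
Round 3: Elkhorn=28 Fernhollow=20 → close Elkhorn (overflow 18)
  28÷1 = 28 each, +1 to first 0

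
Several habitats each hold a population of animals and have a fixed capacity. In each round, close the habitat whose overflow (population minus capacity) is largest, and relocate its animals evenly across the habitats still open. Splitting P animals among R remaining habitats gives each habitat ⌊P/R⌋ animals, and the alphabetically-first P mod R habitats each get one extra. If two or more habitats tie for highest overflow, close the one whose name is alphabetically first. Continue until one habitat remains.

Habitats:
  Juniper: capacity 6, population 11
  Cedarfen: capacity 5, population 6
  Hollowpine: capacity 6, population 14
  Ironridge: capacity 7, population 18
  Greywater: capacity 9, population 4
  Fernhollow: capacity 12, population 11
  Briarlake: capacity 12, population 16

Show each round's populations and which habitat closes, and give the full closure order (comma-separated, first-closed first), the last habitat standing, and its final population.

Round 1: Briarlake=16 Cedarfen=6 Fernhollow=11 Greywater=4 Hollowpine=14 Ironridge=18 Juniper=11 → close Ironridge (overflow 11)
  18÷6 = 3 each, +1 to first 0
Round 2: Briarlake=19 Cedarfen=9 Fernhollow=14 Greywater=7 Hollowpine=17 Juniper=14 → close Hollowpine (overflow 11)
  17÷5 = 3 each, +1 to first 2
Round 3: Briarlake=23 Cedarfen=13 Fernhollow=17 Greywater=10 Juniper=17 → close Briarlake (overflow 11)
  23÷4 = 5 each, +1 to first 3
Round 4: Cedarfen=19 Fernhollow=23 Greywater=16 Juniper=22 → close Juniper (overflow 16)
  22÷3 = 7 each, +1 to first 1
Round 5: Cedarfen=27 Fernhollow=30 Greywater=23 → close Cedarfen (overflow 22)
  27÷2 = 13 each, +1 to first 1
Round 6: Fernhollow=44 Greywater=36 → close Fernhollow (overflow 32)
  44÷1 = 44 each, +1 to first 0

Closure order: Ironridge, Hollowpine, Briarlake, Juniper, Cedarfen, Fernhollow
Last habitat: Greywater with 80 animals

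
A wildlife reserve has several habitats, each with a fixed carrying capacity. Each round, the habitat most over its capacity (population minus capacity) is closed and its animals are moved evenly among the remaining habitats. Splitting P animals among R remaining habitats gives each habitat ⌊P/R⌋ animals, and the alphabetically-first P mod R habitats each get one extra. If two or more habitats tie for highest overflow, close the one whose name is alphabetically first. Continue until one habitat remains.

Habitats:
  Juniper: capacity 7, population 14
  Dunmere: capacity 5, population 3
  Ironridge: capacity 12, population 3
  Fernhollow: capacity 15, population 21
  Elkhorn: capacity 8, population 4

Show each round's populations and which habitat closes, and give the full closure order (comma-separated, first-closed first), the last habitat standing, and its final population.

Round 1: Dunmere=3 Elkhorn=4 Fernhollow=21 Ironridge=3 Juniper=14 → close Juniper (overflow 7)
  14÷4 = 3 each, +1 to first 2
Round 2: Dunmere=7 Elkhorn=8 Fernhollow=24 Ironridge=6 → close Fernhollow (overflow 9)
  24÷3 = 8 each, +1 to first 0
Round 3: Dunmere=15 Elkhorn=16 Ironridge=14 → close Dunmere (overflow 10)
  15÷2 = 7 each, +1 to first 1
Round 4: Elkhorn=24 Ironridge=21 → close Elkhorn (overflow 16)
  24÷1 = 24 each, +1 to first 0

Closure order: Juniper, Fernhollow, Dunmere, Elkhorn
Last habitat: Ironridge with 45 animals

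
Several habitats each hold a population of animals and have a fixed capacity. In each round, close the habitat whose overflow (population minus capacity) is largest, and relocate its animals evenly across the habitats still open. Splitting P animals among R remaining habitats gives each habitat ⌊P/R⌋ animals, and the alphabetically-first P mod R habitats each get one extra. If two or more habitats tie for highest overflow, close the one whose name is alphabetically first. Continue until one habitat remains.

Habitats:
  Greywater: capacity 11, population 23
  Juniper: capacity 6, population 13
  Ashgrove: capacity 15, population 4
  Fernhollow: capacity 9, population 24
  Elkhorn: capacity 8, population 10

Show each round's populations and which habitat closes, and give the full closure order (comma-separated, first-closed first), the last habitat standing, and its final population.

Closure order: Fernhollow, Greywater, Juniper, Elkhorn
Last habitat: Ashgrove with 74 animals

Round 1: Ashgrove=4 Elkhorn=10 Fernhollow=24 Greywater=23 Juniper=13 → close Fernhollow (overflow 15)
  24÷4 = 6 each, +1 to first 0
Round 2: Ashgrove=10 Elkhorn=16 Greywater=29 Juniper=19 → close Greywater (overflow 18)
  29÷3 = 9 each, +1 to first 2
Round 3: Ashgrove=20 Elkhorn=26 Juniper=28 → close Juniper (overflow 22)
  28÷2 = 14 each, +1 to first 0
Round 4: Ashgrove=34 Elkhorn=40 → close Elkhorn (overflow 32)
  40÷1 = 40 each, +1 to first 0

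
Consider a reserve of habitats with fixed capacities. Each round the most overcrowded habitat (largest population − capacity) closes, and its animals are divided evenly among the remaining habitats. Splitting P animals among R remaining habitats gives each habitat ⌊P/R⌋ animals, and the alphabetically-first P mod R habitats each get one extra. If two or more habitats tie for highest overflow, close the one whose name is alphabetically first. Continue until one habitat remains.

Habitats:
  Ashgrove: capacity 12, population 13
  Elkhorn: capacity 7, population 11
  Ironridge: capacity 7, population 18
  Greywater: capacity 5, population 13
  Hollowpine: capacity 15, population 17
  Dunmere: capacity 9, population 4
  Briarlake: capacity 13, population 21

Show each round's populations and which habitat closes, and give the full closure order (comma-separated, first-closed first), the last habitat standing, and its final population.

Closure order: Ironridge, Briarlake, Greywater, Elkhorn, Ashgrove, Hollowpine
Last habitat: Dunmere with 97 animals

Round 1: Ashgrove=13 Briarlake=21 Dunmere=4 Elkhorn=11 Greywater=13 Hollowpine=17 Ironridge=18 → close Ironridge (overflow 11)
  18÷6 = 3 each, +1 to first 0
Round 2: Ashgrove=16 Briarlake=24 Dunmere=7 Elkhorn=14 Greywater=16 Hollowpine=20 → close Briarlake (overflow 11)
  24÷5 = 4 each, +1 to first 4
Round 3: Ashgrove=21 Dunmere=12 Elkhorn=19 Greywater=21 Hollowpine=24 → close Greywater (overflow 16)
  21÷4 = 5 each, +1 to first 1
Round 4: Ashgrove=27 Dunmere=17 Elkhorn=24 Hollowpine=29 → close Elkhorn (overflow 17)
  24÷3 = 8 each, +1 to first 0
Round 5: Ashgrove=35 Dunmere=25 Hollowpine=37 → close Ashgrove (overflow 23)
  35÷2 = 17 each, +1 to first 1
Round 6: Dunmere=43 Hollowpine=54 → close Hollowpine (overflow 39)
  54÷1 = 54 each, +1 to first 0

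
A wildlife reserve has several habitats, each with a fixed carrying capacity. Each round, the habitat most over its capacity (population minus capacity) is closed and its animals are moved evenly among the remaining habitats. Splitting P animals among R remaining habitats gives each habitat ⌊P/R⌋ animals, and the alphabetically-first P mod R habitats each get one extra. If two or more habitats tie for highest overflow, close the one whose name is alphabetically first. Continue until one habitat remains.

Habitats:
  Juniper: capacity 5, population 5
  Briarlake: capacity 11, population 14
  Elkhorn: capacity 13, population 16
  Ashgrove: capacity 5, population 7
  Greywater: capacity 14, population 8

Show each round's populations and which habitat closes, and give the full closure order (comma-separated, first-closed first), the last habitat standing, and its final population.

Closure order: Briarlake, Elkhorn, Ashgrove, Juniper
Last habitat: Greywater with 50 animals

Round 1: Ashgrove=7 Briarlake=14 Elkhorn=16 Greywater=8 Juniper=5 → close Briarlake (overflow 3)
  14÷4 = 3 each, +1 to first 2
Round 2: Ashgrove=11 Elkhorn=20 Greywater=11 Juniper=8 → close Elkhorn (overflow 7)
  20÷3 = 6 each, +1 to first 2
Round 3: Ashgrove=18 Greywater=18 Juniper=14 → close Ashgrove (overflow 13)
  18÷2 = 9 each, +1 to first 0
Round 4: Greywater=27 Juniper=23 → close Juniper (overflow 18)
  23÷1 = 23 each, +1 to first 0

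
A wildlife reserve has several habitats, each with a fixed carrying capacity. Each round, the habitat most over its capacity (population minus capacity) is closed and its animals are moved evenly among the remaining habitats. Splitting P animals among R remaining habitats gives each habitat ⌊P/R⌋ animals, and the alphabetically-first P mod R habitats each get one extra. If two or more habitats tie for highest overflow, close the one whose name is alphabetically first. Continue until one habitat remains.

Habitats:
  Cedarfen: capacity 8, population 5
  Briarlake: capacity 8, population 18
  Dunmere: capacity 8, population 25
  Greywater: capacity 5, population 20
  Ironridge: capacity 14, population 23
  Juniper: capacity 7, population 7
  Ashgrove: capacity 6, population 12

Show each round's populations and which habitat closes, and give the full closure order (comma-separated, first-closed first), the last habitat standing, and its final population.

Round 1: Ashgrove=12 Briarlake=18 Cedarfen=5 Dunmere=25 Greywater=20 Ironridge=23 Juniper=7 → close Dunmere (overflow 17)
  25÷6 = 4 each, +1 to first 1
Round 2: Ashgrove=17 Briarlake=22 Cedarfen=9 Greywater=24 Ironridge=27 Juniper=11 → close Greywater (overflow 19)
  24÷5 = 4 each, +1 to first 4
Round 3: Ashgrove=22 Briarlake=27 Cedarfen=14 Ironridge=32 Juniper=15 → close Briarlake (overflow 19)
  27÷4 = 6 each, +1 to first 3
Round 4: Ashgrove=29 Cedarfen=21 Ironridge=39 Juniper=21 → close Ironridge (overflow 25)
  39÷3 = 13 each, +1 to first 0
Round 5: Ashgrove=42 Cedarfen=34 Juniper=34 → close Ashgrove (overflow 36)
  42÷2 = 21 each, +1 to first 0
Round 6: Cedarfen=55 Juniper=55 → close Juniper (overflow 48)
  55÷1 = 55 each, +1 to first 0

Closure order: Dunmere, Greywater, Briarlake, Ironridge, Ashgrove, Juniper
Last habitat: Cedarfen with 110 animals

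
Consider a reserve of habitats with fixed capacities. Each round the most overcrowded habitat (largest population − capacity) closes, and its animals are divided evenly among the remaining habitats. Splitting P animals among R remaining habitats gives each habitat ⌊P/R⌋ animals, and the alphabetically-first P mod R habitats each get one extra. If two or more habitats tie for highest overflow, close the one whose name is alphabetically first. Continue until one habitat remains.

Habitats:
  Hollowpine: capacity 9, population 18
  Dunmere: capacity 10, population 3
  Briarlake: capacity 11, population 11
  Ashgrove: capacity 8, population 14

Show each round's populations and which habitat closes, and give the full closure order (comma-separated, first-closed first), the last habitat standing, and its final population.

Closure order: Hollowpine, Ashgrove, Briarlake
Last habitat: Dunmere with 46 animals

Round 1: Ashgrove=14 Briarlake=11 Dunmere=3 Hollowpine=18 → close Hollowpine (overflow 9)
  18÷3 = 6 each, +1 to first 0
Round 2: Ashgrove=20 Briarlake=17 Dunmere=9 → close Ashgrove (overflow 12)
  20÷2 = 10 each, +1 to first 0
Round 3: Briarlake=27 Dunmere=19 → close Briarlake (overflow 16)
  27÷1 = 27 each, +1 to first 0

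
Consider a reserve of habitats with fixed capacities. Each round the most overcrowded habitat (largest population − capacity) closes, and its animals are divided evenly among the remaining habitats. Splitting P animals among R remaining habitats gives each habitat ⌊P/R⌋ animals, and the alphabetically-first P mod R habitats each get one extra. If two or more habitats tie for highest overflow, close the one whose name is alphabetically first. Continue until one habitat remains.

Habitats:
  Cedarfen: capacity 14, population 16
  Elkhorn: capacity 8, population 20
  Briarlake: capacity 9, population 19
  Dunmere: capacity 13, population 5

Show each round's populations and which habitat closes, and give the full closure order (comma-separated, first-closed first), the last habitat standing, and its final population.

Closure order: Elkhorn, Briarlake, Cedarfen
Last habitat: Dunmere with 60 animals

Round 1: Briarlake=19 Cedarfen=16 Dunmere=5 Elkhorn=20 → close Elkhorn (overflow 12)
  20÷3 = 6 each, +1 to first 2
Round 2: Briarlake=26 Cedarfen=23 Dunmere=11 → close Briarlake (overflow 17)
  26÷2 = 13 each, +1 to first 0
Round 3: Cedarfen=36 Dunmere=24 → close Cedarfen (overflow 22)
  36÷1 = 36 each, +1 to first 0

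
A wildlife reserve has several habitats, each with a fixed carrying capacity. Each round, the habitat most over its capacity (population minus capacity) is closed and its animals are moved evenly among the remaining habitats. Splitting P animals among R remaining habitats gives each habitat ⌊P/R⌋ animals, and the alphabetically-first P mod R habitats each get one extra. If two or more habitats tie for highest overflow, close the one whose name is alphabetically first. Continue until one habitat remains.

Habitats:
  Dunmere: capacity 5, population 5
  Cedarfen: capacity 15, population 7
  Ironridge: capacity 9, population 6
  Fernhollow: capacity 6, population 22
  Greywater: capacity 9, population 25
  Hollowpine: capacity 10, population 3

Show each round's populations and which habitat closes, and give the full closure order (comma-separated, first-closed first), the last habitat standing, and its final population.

Round 1: Cedarfen=7 Dunmere=5 Fernhollow=22 Greywater=25 Hollowpine=3 Ironridge=6 → close Fernhollow (overflow 16)
  22÷5 = 4 each, +1 to first 2
Round 2: Cedarfen=12 Dunmere=10 Greywater=29 Hollowpine=7 Ironridge=10 → close Greywater (overflow 20)
  29÷4 = 7 each, +1 to first 1
Round 3: Cedarfen=20 Dunmere=17 Hollowpine=14 Ironridge=17 → close Dunmere (overflow 12)
  17÷3 = 5 each, +1 to first 2
Round 4: Cedarfen=26 Hollowpine=20 Ironridge=22 → close Ironridge (overflow 13)
  22÷2 = 11 each, +1 to first 0
Round 5: Cedarfen=37 Hollowpine=31 → close Cedarfen (overflow 22)
  37÷1 = 37 each, +1 to first 0

Closure order: Fernhollow, Greywater, Dunmere, Ironridge, Cedarfen
Last habitat: Hollowpine with 68 animals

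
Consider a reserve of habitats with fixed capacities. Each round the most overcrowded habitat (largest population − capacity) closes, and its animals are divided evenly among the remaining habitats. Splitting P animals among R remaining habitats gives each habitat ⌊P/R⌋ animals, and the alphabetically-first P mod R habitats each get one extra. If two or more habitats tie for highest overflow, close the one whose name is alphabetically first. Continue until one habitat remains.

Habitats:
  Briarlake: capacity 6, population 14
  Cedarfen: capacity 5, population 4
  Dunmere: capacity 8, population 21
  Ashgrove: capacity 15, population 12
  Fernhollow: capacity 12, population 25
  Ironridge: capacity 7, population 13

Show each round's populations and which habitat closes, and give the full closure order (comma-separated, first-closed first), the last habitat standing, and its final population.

Round 1: Ashgrove=12 Briarlake=14 Cedarfen=4 Dunmere=21 Fernhollow=25 Ironridge=13 → close Dunmere (overflow 13)
  21÷5 = 4 each, +1 to first 1
Round 2: Ashgrove=17 Briarlake=18 Cedarfen=8 Fernhollow=29 Ironridge=17 → close Fernhollow (overflow 17)
  29÷4 = 7 each, +1 to first 1
Round 3: Ashgrove=25 Briarlake=25 Cedarfen=15 Ironridge=24 → close Briarlake (overflow 19)
  25÷3 = 8 each, +1 to first 1
Round 4: Ashgrove=34 Cedarfen=23 Ironridge=32 → close Ironridge (overflow 25)
  32÷2 = 16 each, +1 to first 0
Round 5: Ashgrove=50 Cedarfen=39 → close Ashgrove (overflow 35)
  50÷1 = 50 each, +1 to first 0

Closure order: Dunmere, Fernhollow, Briarlake, Ironridge, Ashgrove
Last habitat: Cedarfen with 89 animals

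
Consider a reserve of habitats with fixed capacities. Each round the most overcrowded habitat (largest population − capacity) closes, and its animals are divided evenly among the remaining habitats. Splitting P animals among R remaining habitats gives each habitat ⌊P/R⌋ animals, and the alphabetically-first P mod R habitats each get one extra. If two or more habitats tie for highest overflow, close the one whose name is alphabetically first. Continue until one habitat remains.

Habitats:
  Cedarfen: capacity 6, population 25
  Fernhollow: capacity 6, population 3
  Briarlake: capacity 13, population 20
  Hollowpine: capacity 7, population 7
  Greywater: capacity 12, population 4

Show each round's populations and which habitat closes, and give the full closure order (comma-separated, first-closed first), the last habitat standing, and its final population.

Round 1: Briarlake=20 Cedarfen=25 Fernhollow=3 Greywater=4 Hollowpine=7 → close Cedarfen (overflow 19)
  25÷4 = 6 each, +1 to first 1
Round 2: Briarlake=27 Fernhollow=9 Greywater=10 Hollowpine=13 → close Briarlake (overflow 14)
  27÷3 = 9 each, +1 to first 0
Round 3: Fernhollow=18 Greywater=19 Hollowpine=22 → close Hollowpine (overflow 15)
  22÷2 = 11 each, +1 to first 0
Round 4: Fernhollow=29 Greywater=30 → close Fernhollow (overflow 23)
  29÷1 = 29 each, +1 to first 0

Closure order: Cedarfen, Briarlake, Hollowpine, Fernhollow
Last habitat: Greywater with 59 animals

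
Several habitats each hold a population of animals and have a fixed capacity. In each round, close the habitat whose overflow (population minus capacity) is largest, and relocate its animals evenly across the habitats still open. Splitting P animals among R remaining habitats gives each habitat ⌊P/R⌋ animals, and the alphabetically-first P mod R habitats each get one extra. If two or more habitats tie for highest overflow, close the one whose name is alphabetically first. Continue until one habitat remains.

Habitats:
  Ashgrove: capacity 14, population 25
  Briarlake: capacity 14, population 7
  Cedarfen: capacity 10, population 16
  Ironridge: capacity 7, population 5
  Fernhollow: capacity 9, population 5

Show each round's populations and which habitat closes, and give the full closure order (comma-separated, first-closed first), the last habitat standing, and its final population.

Closure order: Ashgrove, Cedarfen, Ironridge, Fernhollow
Last habitat: Briarlake with 58 animals

Round 1: Ashgrove=25 Briarlake=7 Cedarfen=16 Fernhollow=5 Ironridge=5 → close Ashgrove (overflow 11)
  25÷4 = 6 each, +1 to first 1
Round 2: Briarlake=14 Cedarfen=22 Fernhollow=11 Ironridge=11 → close Cedarfen (overflow 12)
  22÷3 = 7 each, +1 to first 1
Round 3: Briarlake=22 Fernhollow=18 Ironridge=18 → close Ironridge (overflow 11)
  18÷2 = 9 each, +1 to first 0
Round 4: Briarlake=31 Fernhollow=27 → close Fernhollow (overflow 18)
  27÷1 = 27 each, +1 to first 0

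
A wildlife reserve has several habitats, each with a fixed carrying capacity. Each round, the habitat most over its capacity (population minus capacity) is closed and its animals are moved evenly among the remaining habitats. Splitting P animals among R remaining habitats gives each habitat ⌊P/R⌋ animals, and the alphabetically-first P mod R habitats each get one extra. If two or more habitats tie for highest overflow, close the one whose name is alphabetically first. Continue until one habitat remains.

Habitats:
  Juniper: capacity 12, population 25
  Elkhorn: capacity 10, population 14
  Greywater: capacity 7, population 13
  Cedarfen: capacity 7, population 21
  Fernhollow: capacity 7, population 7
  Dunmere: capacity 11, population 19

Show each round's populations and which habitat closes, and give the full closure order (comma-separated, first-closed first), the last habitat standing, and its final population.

Closure order: Cedarfen, Juniper, Dunmere, Greywater, Elkhorn
Last habitat: Fernhollow with 99 animals

Round 1: Cedarfen=21 Dunmere=19 Elkhorn=14 Fernhollow=7 Greywater=13 Juniper=25 → close Cedarfen (overflow 14)
  21÷5 = 4 each, +1 to first 1
Round 2: Dunmere=24 Elkhorn=18 Fernhollow=11 Greywater=17 Juniper=29 → close Juniper (overflow 17)
  29÷4 = 7 each, +1 to first 1
Round 3: Dunmere=32 Elkhorn=25 Fernhollow=18 Greywater=24 → close Dunmere (overflow 21)
  32÷3 = 10 each, +1 to first 2
Round 4: Elkhorn=36 Fernhollow=29 Greywater=34 → close Greywater (overflow 27)
  34÷2 = 17 each, +1 to first 0
Round 5: Elkhorn=53 Fernhollow=46 → close Elkhorn (overflow 43)
  53÷1 = 53 each, +1 to first 0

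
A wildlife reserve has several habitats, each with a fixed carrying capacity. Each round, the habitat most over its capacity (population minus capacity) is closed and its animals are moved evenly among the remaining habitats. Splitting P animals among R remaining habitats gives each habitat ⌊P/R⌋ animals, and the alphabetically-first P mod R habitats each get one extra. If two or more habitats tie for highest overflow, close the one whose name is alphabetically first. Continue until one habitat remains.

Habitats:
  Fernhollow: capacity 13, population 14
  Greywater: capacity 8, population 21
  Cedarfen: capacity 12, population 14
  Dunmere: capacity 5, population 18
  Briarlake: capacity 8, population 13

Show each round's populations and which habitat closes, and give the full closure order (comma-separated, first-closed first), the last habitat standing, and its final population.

Round 1: Briarlake=13 Cedarfen=14 Dunmere=18 Fernhollow=14 Greywater=21 → close Dunmere (overflow 13)
  18÷4 = 4 each, +1 to first 2
Round 2: Briarlake=18 Cedarfen=19 Fernhollow=18 Greywater=25 → close Greywater (overflow 17)
  25÷3 = 8 each, +1 to first 1
Round 3: Briarlake=27 Cedarfen=27 Fernhollow=26 → close Briarlake (overflow 19)
  27÷2 = 13 each, +1 to first 1
Round 4: Cedarfen=41 Fernhollow=39 → close Cedarfen (overflow 29)
  41÷1 = 41 each, +1 to first 0

Closure order: Dunmere, Greywater, Briarlake, Cedarfen
Last habitat: Fernhollow with 80 animals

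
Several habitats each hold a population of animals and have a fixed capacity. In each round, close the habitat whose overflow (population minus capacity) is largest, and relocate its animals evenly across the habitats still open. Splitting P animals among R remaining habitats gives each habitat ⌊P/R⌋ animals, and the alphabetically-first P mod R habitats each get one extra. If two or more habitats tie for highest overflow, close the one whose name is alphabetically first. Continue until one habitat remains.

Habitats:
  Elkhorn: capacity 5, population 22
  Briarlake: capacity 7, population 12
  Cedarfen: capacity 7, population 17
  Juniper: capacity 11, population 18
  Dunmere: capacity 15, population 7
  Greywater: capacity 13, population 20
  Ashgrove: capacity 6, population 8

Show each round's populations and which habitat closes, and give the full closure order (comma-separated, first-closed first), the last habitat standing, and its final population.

Closure order: Elkhorn, Cedarfen, Greywater, Briarlake, Juniper, Ashgrove
Last habitat: Dunmere with 104 animals

Round 1: Ashgrove=8 Briarlake=12 Cedarfen=17 Dunmere=7 Elkhorn=22 Greywater=20 Juniper=18 → close Elkhorn (overflow 17)
  22÷6 = 3 each, +1 to first 4
Round 2: Ashgrove=12 Briarlake=16 Cedarfen=21 Dunmere=11 Greywater=23 Juniper=21 → close Cedarfen (overflow 14)
  21÷5 = 4 each, +1 to first 1
Round 3: Ashgrove=17 Briarlake=20 Dunmere=15 Greywater=27 Juniper=25 → close Greywater (overflow 14)
  27÷4 = 6 each, +1 to first 3
Round 4: Ashgrove=24 Briarlake=27 Dunmere=22 Juniper=31 → close Briarlake (overflow 20)
  27÷3 = 9 each, +1 to first 0
Round 5: Ashgrove=33 Dunmere=31 Juniper=40 → close Juniper (overflow 29)
  40÷2 = 20 each, +1 to first 0
Round 6: Ashgrove=53 Dunmere=51 → close Ashgrove (overflow 47)
  53÷1 = 53 each, +1 to first 0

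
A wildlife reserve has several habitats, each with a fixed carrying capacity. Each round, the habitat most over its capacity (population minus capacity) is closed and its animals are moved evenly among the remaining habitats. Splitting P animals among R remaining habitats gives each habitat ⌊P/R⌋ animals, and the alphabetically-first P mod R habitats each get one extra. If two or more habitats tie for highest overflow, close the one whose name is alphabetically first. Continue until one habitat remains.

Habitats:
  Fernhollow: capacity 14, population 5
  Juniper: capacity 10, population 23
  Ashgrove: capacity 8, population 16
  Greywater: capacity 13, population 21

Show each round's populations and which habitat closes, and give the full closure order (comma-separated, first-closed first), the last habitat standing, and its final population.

Closure order: Juniper, Ashgrove, Greywater
Last habitat: Fernhollow with 65 animals

Round 1: Ashgrove=16 Fernhollow=5 Greywater=21 Juniper=23 → close Juniper (overflow 13)
  23÷3 = 7 each, +1 to first 2
Round 2: Ashgrove=24 Fernhollow=13 Greywater=28 → close Ashgrove (overflow 16)
  24÷2 = 12 each, +1 to first 0
Round 3: Fernhollow=25 Greywater=40 → close Greywater (overflow 27)
  40÷1 = 40 each, +1 to first 0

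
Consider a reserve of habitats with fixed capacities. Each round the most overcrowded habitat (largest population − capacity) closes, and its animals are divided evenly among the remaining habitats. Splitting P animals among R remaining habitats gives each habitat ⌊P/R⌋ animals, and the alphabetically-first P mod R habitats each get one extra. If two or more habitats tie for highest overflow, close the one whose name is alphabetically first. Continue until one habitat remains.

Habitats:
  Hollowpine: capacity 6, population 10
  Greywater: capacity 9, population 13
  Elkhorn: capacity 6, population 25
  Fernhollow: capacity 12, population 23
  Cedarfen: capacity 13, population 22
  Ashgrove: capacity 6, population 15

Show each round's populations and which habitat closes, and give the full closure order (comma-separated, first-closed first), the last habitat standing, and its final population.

Round 1: Ashgrove=15 Cedarfen=22 Elkhorn=25 Fernhollow=23 Greywater=13 Hollowpine=10 → close Elkhorn (overflow 19)
  25÷5 = 5 each, +1 to first 0
Round 2: Ashgrove=20 Cedarfen=27 Fernhollow=28 Greywater=18 Hollowpine=15 → close Fernhollow (overflow 16)
  28÷4 = 7 each, +1 to first 0
Round 3: Ashgrove=27 Cedarfen=34 Greywater=25 Hollowpine=22 → close Ashgrove (overflow 21)
  27÷3 = 9 each, +1 to first 0
Round 4: Cedarfen=43 Greywater=34 Hollowpine=31 → close Cedarfen (overflow 30)
  43÷2 = 21 each, +1 to first 1
Round 5: Greywater=56 Hollowpine=52 → close Greywater (overflow 47)
  56÷1 = 56 each, +1 to first 0

Closure order: Elkhorn, Fernhollow, Ashgrove, Cedarfen, Greywater
Last habitat: Hollowpine with 108 animals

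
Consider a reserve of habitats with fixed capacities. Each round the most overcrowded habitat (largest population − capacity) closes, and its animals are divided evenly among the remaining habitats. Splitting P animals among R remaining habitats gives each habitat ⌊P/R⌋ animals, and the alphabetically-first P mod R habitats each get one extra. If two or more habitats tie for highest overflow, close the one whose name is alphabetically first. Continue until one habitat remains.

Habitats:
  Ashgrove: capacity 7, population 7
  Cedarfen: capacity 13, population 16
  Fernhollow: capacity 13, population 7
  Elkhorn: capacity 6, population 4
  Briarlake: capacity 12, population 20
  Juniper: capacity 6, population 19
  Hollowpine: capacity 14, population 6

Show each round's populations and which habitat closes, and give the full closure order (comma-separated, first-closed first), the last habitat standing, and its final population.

Closure order: Juniper, Briarlake, Cedarfen, Ashgrove, Elkhorn, Fernhollow
Last habitat: Hollowpine with 79 animals

Round 1: Ashgrove=7 Briarlake=20 Cedarfen=16 Elkhorn=4 Fernhollow=7 Hollowpine=6 Juniper=19 → close Juniper (overflow 13)
  19÷6 = 3 each, +1 to first 1
Round 2: Ashgrove=11 Briarlake=23 Cedarfen=19 Elkhorn=7 Fernhollow=10 Hollowpine=9 → close Briarlake (overflow 11)
  23÷5 = 4 each, +1 to first 3
Round 3: Ashgrove=16 Cedarfen=24 Elkhorn=12 Fernhollow=14 Hollowpine=13 → close Cedarfen (overflow 11)
  24÷4 = 6 each, +1 to first 0
Round 4: Ashgrove=22 Elkhorn=18 Fernhollow=20 Hollowpine=19 → close Ashgrove (overflow 15)
  22÷3 = 7 each, +1 to first 1
Round 5: Elkhorn=26 Fernhollow=27 Hollowpine=26 → close Elkhorn (overflow 20)
  26÷2 = 13 each, +1 to first 0
Round 6: Fernhollow=40 Hollowpine=39 → close Fernhollow (overflow 27)
  40÷1 = 40 each, +1 to first 0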